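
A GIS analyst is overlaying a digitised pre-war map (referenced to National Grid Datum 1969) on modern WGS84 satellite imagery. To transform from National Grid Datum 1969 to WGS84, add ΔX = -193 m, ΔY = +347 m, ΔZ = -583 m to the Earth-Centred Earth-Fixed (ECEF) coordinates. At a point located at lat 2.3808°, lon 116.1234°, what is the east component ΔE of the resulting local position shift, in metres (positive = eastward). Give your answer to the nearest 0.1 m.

At φ = 2.3808°, λ = 116.1234°: sin φ = 0.041541, cos φ = 0.999137, sin λ = 0.897848, cos λ = -0.440306.
ΔE = −sin λ·ΔX + cos λ·ΔY = −(0.897848)·(-193) + (-0.440306)·(347) = 20.50 m.

ΔE = 20.5 m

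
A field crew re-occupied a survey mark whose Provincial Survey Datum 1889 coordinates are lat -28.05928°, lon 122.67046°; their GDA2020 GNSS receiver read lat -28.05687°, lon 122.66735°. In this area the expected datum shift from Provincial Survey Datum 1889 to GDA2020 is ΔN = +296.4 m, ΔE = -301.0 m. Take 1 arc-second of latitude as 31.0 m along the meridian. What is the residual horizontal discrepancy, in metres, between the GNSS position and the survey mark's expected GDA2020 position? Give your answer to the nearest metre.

Observed coordinate differences: Δφ = +0.00241°, Δλ = -0.00311°.
Converting to metres (1° lat = 111600 m, cos φ = 0.882461): observed ΔN = 269.0 m, observed ΔE = -306.3 m.
Subtracting the expected shift leaves a residual of 269.0 − (296.4) = -27.4 m north and -306.3 − (-301.0) = -5.3 m east.
Residual distance = √((-27.4)² + (-5.3)²) = 27.9 m.

28 m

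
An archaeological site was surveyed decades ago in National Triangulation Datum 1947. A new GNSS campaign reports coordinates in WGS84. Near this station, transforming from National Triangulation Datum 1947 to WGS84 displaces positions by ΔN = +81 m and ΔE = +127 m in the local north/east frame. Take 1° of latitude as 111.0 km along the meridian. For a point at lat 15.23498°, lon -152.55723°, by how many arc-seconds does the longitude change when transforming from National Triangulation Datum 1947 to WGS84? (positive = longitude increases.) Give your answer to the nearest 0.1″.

At latitude 15.23498°, cos φ = 0.964856.
1° of longitude at this latitude = 111.0 × cos φ = 107.10 km, so Δλ = 127.0 / 107099.0 = 0.0011858° = 4.269″.

Δλ = 4.3″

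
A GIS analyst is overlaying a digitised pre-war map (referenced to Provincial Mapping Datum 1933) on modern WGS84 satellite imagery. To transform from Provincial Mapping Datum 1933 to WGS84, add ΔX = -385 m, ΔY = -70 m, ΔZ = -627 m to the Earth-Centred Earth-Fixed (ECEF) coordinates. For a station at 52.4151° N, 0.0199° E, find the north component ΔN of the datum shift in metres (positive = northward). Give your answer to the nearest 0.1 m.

At φ = 52.4151°, λ = 0.0199°: sin φ = 0.792450, cos φ = 0.609936, sin λ = 0.000347, cos λ = 1.000000.
ΔN = −sin φ cos λ·ΔX − sin φ sin λ·ΔY + cos φ·ΔZ = −(0.792450)(1.000000)(-385) − (0.792450)(0.000347)(-70) + (0.609936)(-627) = -77.32 m.

ΔN = -77.3 m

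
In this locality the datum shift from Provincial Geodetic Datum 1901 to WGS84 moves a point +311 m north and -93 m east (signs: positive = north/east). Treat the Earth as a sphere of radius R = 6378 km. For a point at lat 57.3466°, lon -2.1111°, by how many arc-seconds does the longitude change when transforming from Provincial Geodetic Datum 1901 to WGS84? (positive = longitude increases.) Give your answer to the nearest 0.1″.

At latitude 57.3466°, cos φ = 0.539556.
One radian of longitude at latitude φ spans R cos φ, so Δλ = ΔE / (R cos φ) = -93.0 / (6378000 × 0.539556) = -2.7025e-05 rad = -5.574″.

Δλ = -5.6″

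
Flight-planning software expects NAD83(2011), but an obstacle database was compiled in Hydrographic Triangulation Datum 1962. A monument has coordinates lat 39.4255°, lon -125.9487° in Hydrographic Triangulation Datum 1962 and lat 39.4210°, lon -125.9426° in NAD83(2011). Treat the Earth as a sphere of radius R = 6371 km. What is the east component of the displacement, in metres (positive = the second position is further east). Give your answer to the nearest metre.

ΔE = 524 m

Δφ = 39.4210° − 39.4255° = -0.0045°; Δλ = -125.9426° − -125.9487° = +0.0061°.
1° along a meridian = πR/180 = 111195 m.
ΔN = Δφ × 111195 = -500.4 m; ΔE = Δλ × 111195 × cos(39.4255°) = +0.0061 × 111195 × 0.772451 = 523.9 m.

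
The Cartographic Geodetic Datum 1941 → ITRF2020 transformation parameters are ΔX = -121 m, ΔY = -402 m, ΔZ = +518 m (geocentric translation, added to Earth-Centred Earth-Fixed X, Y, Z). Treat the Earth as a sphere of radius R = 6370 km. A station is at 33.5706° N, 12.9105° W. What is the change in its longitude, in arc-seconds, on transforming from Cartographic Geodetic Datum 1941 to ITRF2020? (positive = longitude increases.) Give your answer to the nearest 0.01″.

sin φ = 0.552964, cos φ = 0.833205, sin λ = -0.223429, cos λ = 0.974720.
East component: ΔE = −sin λ·ΔX + cos λ·ΔY = −(-0.223429)(-121) + (0.974720)(-402) = -418.87 m.
1° of latitude spans πR/180 = 111177 m; at latitude φ, 1° of longitude spans that × cos φ = 92633.6 m, so Δλ = -418.87 / 92633.6 × 3600 = -16.279″.

Δλ = -16.28″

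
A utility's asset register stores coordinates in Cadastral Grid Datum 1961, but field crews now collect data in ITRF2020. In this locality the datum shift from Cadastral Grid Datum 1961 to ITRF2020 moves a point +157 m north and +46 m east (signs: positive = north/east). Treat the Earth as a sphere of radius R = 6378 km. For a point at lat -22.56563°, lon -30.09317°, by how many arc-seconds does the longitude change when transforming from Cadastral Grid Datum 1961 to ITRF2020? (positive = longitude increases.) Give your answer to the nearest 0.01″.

Δλ = 1.61″

At latitude -22.56563°, cos φ = 0.923441.
One radian of longitude at latitude φ spans R cos φ, so Δλ = ΔE / (R cos φ) = 46.0 / (6378000 × 0.923441) = 7.8102e-06 rad = 1.611″.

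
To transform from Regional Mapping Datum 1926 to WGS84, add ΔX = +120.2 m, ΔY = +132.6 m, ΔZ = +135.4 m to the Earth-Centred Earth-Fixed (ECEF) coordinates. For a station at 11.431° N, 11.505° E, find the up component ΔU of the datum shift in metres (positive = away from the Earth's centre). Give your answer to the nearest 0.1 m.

At φ = 11.431°, λ = 11.505°: sin φ = 0.198188, cos φ = 0.980164, sin λ = 0.199453, cos λ = 0.979907.
ΔU = cos φ cos λ·ΔX + cos φ sin λ·ΔY + sin φ·ΔZ = (0.980164)(0.979907)(120.2) + (0.980164)(0.199453)(132.6) + (0.198188)(135.4) = 168.21 m.

ΔU = 168.2 m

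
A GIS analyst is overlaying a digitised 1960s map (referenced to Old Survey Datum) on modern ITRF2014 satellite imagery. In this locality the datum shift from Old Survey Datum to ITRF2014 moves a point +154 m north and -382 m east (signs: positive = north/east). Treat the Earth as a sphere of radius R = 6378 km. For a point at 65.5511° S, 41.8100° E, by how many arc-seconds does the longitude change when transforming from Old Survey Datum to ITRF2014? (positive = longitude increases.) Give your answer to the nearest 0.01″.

At latitude -65.5511°, cos φ = 0.413882.
One radian of longitude at latitude φ spans R cos φ, so Δλ = ΔE / (R cos φ) = -382.0 / (6378000 × 0.413882) = -1.4471e-04 rad = -29.849″.

Δλ = -29.85″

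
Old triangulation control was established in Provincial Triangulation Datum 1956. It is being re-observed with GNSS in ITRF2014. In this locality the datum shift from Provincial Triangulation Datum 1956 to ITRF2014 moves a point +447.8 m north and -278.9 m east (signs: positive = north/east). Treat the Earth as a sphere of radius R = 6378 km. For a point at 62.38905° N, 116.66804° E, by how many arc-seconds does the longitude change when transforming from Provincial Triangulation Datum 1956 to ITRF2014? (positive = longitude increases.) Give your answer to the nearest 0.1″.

Δλ = -19.5″

At latitude 62.38905°, cos φ = 0.463465.
One radian of longitude at latitude φ spans R cos φ, so Δλ = ΔE / (R cos φ) = -278.9 / (6378000 × 0.463465) = -9.4351e-05 rad = -19.461″.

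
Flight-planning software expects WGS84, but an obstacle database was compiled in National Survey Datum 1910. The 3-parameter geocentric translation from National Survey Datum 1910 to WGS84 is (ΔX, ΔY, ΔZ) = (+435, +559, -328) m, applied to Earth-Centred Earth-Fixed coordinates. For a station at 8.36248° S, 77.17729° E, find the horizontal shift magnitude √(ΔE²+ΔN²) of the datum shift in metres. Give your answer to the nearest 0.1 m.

378.8 m

The local east axis at (φ, λ) is (−sin λ, cos λ, 0), so ΔE = −sin(77.17729°)·435 + cos(77.17729°)·559 = -300.09 m.
The local north axis is (−sin φ cos λ, −sin φ sin λ, cos φ), giving ΔN = 14.041 + 79.271 − 324.513 = -231.20 m.
Horizontal magnitude = √(ΔE² + ΔN²) = √((-300.09)² + (-231.20)²) = 378.82 m.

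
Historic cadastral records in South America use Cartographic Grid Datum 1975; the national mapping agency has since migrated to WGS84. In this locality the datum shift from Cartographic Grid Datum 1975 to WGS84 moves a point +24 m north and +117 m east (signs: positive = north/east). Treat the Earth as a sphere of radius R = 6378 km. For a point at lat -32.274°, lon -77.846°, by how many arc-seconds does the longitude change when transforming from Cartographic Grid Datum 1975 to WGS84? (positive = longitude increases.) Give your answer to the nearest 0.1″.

Δλ = 4.5″

At latitude -32.274°, cos φ = 0.845504.
One radian of longitude at latitude φ spans R cos φ, so Δλ = ΔE / (R cos φ) = 117.0 / (6378000 × 0.845504) = 2.1696e-05 rad = 4.475″.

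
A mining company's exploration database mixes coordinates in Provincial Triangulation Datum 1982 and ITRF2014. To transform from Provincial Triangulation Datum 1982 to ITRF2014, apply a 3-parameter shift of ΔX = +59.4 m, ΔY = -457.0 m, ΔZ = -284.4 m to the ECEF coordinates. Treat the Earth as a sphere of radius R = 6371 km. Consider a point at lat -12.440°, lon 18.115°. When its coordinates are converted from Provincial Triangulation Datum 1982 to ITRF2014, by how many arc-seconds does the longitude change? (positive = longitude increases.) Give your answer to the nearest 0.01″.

sin φ = -0.215417, cos φ = 0.976522, sin λ = 0.310925, cos λ = 0.950434.
East component: ΔE = −sin λ·ΔX + cos λ·ΔY = −(0.310925)(59.4) + (0.950434)(-457.0) = -452.82 m.
1° of latitude spans πR/180 = 111195 m; at latitude φ, 1° of longitude spans that × cos φ = 108584.3 m, so Δλ = -452.82 / 108584.3 × 3600 = -15.013″.

Δλ = -15.01″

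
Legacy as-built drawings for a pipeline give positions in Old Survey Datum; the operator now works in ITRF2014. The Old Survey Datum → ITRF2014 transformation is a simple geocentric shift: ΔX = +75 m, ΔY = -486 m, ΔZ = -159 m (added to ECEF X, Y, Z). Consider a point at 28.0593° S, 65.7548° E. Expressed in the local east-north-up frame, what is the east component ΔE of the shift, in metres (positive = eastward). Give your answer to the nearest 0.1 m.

The local east axis at (φ, λ) is (−sin λ, cos λ, 0), so ΔE = −sin(65.7548°)·75 + cos(65.7548°)·(-486) = -267.96 m.

ΔE = -268.0 m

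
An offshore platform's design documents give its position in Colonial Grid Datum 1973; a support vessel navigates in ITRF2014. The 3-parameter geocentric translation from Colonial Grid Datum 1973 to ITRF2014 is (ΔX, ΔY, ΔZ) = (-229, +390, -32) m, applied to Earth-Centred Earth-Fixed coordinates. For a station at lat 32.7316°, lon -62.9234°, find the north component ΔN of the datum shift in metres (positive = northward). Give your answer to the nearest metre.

ΔN = 217 m

At φ = 32.7316°, λ = -62.9234°: sin φ = 0.540704, cos φ = 0.841213, sin λ = -0.890399, cos λ = 0.455181.
ΔN = −sin φ cos λ·ΔX − sin φ sin λ·ΔY + cos φ·ΔZ = −(0.540704)(0.455181)(-229) − (0.540704)(-0.890399)(390) + (0.841213)(-32) = 217.20 m.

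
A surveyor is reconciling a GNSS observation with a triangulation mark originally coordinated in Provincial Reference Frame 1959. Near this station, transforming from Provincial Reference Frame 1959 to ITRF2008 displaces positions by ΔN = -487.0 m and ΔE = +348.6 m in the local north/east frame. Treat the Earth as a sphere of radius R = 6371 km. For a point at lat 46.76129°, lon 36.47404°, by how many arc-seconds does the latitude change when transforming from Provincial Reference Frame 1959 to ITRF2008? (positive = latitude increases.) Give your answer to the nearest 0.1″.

On a sphere of radius R, 1 rad of latitude = R, so Δφ = ΔN / R = -487.0 / 6371000 = -7.6440e-05 rad = -15.767″.

Δφ = -15.8″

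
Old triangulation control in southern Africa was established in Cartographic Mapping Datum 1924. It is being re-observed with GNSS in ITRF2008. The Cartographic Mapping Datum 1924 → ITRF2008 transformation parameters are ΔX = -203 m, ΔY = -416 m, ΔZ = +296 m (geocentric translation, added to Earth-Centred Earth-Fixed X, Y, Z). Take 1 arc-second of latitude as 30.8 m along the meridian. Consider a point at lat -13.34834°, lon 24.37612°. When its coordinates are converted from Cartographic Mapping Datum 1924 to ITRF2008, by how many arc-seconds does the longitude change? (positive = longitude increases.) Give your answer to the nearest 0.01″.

Δλ = -9.85″

sin φ = -0.230871, cos φ = 0.972984, sin λ = 0.412725, cos λ = 0.910856.
East component: ΔE = −sin λ·ΔX + cos λ·ΔY = −(0.412725)(-203) + (0.910856)(-416) = -295.13 m.
1° of latitude spans 3600 × 30.80 = 110880 m; at latitude φ, 1° of longitude spans that × cos φ = 107884.5 m, so Δλ = -295.13 / 107884.5 × 3600 = -9.848″.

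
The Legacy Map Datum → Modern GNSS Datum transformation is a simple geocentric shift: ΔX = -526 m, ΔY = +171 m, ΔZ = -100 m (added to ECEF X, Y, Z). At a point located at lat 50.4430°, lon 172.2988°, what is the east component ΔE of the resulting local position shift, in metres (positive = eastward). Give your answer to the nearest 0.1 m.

ΔE = -99.0 m

The local east axis at (φ, λ) is (−sin λ, cos λ, 0), so ΔE = −sin(172.2988°)·(-526) + cos(172.2988°)·171 = -98.97 m.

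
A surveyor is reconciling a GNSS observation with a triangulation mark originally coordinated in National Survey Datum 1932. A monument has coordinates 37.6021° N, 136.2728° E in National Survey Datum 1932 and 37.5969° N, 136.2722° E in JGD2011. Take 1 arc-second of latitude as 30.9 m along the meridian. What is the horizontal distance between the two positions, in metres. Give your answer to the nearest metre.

Δφ = 37.5969° − 37.6021° = -0.0052°; Δλ = 136.2722° − 136.2728° = -0.0006°.
1° of latitude = 3600 × 30.90 = 111240 m.
ΔN = Δφ × 111240 = -578.4 m; ΔE = Δλ × 111240 × cos(37.6021°) = -0.0006 × 111240 × 0.792267 = -52.9 m.
Distance = √(ΔE² + ΔN²) = √((-52.9)² + (-578.4)²) = 580.9 m.

581 m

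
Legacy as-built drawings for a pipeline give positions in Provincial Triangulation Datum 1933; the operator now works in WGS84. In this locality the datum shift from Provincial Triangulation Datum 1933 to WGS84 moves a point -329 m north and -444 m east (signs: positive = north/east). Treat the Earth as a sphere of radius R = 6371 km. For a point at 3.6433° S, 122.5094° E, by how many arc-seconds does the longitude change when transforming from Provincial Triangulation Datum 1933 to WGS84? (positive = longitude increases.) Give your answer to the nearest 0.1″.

At latitude -3.6433°, cos φ = 0.997979.
One radian of longitude at latitude φ spans R cos φ, so Δλ = ΔE / (R cos φ) = -444.0 / (6371000 × 0.997979) = -6.9832e-05 rad = -14.404″.

Δλ = -14.4″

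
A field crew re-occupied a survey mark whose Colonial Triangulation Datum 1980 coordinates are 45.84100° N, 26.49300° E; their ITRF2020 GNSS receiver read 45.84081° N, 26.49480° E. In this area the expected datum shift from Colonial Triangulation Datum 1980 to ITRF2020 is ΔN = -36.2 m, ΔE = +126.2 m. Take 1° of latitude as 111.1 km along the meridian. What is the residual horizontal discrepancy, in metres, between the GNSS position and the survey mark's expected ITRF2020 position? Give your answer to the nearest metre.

Observed coordinate differences: Δφ = -0.00019°, Δλ = +0.00180°.
Converting to metres (1° lat = 111100 m, cos φ = 0.696652): observed ΔN = -21.1 m, observed ΔE = 139.3 m.
Subtracting the expected shift leaves a residual of -21.1 − (-36.2) = 15.1 m north and 139.3 − (126.2) = 13.1 m east.
Residual distance = √(15.1² + 13.1²) = 20.0 m.

20 m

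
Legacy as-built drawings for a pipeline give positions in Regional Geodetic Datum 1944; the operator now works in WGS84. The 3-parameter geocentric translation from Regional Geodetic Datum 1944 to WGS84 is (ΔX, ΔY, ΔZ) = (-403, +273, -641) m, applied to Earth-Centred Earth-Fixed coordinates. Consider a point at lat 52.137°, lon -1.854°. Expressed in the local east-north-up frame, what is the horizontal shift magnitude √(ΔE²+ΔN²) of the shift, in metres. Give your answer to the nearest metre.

269 m

At φ = 52.137°, λ = -1.854°: sin φ = 0.789481, cos φ = 0.613776, sin λ = -0.032353, cos λ = 0.999477.
ΔE = −sin λ·ΔX + cos λ·ΔY = −(-0.032353)·(-403) + (0.999477)·(273) = 259.82 m.
ΔN = −sin φ cos λ·ΔX − sin φ sin λ·ΔY + cos φ·ΔZ = −(0.789481)(0.999477)(-403) − (0.789481)(-0.032353)(273) + (0.613776)(-641) = -68.46 m.
Horizontal magnitude = √(ΔE² + ΔN²) = √(259.82² + (-68.46)²) = 268.69 m.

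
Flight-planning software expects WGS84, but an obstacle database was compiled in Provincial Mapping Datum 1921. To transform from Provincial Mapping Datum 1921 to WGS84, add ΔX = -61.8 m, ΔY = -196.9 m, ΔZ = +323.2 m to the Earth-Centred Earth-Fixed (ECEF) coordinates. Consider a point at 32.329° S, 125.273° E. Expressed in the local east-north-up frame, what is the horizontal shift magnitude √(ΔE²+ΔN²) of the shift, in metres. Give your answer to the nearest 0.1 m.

At φ = -32.329°, λ = 125.273°: sin φ = -0.534780, cos φ = 0.844991, sin λ = 0.816410, cos λ = -0.577473.
ΔE = −sin λ·ΔX + cos λ·ΔY = −(0.816410)·(-61.8) + (-0.577473)·(-196.9) = 164.16 m.
ΔN = −sin φ cos λ·ΔX − sin φ sin λ·ΔY + cos φ·ΔZ = −(-0.534780)(-0.577473)(-61.8) − (-0.534780)(0.816410)(-196.9) + (0.844991)(323.2) = 206.22 m.
Horizontal magnitude = √(ΔE² + ΔN²) = √(164.16² + 206.22²) = 263.58 m.

263.6 m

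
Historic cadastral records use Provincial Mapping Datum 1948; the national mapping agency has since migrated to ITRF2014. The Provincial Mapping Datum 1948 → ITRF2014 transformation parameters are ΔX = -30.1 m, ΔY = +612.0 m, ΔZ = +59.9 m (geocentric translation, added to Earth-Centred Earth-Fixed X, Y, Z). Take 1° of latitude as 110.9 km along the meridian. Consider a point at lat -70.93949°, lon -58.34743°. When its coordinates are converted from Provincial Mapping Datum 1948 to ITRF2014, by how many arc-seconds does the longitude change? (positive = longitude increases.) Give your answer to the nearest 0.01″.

Δλ = 29.38″

sin φ = -0.945174, cos φ = 0.326567, sin λ = -0.851246, cos λ = 0.524767.
East component: ΔE = −sin λ·ΔX + cos λ·ΔY = −(-0.851246)(-30.1) + (0.524767)(612.0) = 295.54 m.
1° of latitude spans 110900 m; at latitude φ, 1° of longitude spans that × cos φ = 36216.2 m, so Δλ = 295.54 / 36216.2 × 3600 = 29.377″.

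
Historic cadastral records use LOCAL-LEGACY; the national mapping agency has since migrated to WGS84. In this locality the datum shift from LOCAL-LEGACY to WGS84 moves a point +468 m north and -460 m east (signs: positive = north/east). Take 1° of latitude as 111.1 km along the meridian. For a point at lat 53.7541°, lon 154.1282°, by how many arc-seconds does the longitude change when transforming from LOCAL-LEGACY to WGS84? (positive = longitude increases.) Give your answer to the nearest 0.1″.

Δλ = -25.2″

At latitude 53.7541°, cos φ = 0.591252.
1° of longitude at this latitude = 111.1 × cos φ = 65.69 km, so Δλ = -460.0 / 65688.1 = -0.0070028° = -25.210″.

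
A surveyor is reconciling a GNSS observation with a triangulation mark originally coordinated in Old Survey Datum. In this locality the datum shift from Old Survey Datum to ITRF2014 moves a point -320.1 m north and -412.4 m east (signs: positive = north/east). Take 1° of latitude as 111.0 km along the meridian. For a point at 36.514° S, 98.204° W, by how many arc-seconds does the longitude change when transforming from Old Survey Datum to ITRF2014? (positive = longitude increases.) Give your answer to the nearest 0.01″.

At latitude -36.514°, cos φ = 0.803711.
1° of longitude at this latitude = 111.0 × cos φ = 89.21 km, so Δλ = -412.4 / 89212.0 = -0.0046227° = -16.642″.

Δλ = -16.64″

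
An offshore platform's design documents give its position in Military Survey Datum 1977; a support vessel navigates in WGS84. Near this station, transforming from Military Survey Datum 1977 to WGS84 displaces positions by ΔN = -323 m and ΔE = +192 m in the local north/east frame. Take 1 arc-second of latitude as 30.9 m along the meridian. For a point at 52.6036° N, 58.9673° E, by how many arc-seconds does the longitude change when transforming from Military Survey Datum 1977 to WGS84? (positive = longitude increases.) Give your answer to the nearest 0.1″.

At latitude 52.6036°, cos φ = 0.607326.
1″ of longitude at this latitude = 30.90 × cos φ = 18.7664 m, so Δλ = 192.0 / 18.7664 = 10.231″.

Δλ = 10.2″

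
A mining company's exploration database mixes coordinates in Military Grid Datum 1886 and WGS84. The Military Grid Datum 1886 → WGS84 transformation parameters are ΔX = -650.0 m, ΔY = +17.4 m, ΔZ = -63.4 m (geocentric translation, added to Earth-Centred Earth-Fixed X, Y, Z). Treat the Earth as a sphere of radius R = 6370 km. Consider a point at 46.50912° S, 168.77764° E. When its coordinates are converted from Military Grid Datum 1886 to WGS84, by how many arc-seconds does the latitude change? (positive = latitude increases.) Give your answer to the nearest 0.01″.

sin φ = -0.725484, cos φ = 0.688239, sin λ = 0.194617, cos λ = -0.980879.
North component: ΔN = −sin φ cos λ·ΔX − sin φ sin λ·ΔY + cos φ·ΔZ = −(-0.725484)(-0.980879)(-650.0) − (-0.725484)(0.194617)(17.4) + (0.688239)(-63.4) = 421.37 m.
1° of latitude spans πR/180 = 111177 m, so Δφ = 421.37 / 111177 × 3600 = 13.644″.

Δφ = 13.64″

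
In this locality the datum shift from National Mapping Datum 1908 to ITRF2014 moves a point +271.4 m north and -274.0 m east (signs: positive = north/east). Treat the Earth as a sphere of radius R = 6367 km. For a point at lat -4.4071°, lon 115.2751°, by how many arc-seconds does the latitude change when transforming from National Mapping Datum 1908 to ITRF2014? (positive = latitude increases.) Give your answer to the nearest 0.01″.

On a sphere of radius R, 1 rad of latitude = R, so Δφ = ΔN / R = 271.4 / 6367000 = 4.2626e-05 rad = 8.792″.

Δφ = 8.79″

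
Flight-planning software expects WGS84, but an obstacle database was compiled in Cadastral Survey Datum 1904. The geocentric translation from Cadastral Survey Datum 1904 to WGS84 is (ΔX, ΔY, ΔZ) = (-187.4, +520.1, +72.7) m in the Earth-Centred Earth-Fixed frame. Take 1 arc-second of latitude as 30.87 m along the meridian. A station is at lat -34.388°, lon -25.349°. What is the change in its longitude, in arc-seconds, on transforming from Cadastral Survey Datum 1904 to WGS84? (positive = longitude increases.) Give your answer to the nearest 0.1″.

Δλ = 15.3″

sin φ = -0.564794, cos φ = 0.825232, sin λ = -0.428131, cos λ = 0.903717.
East component: ΔE = −sin λ·ΔX + cos λ·ΔY = −(-0.428131)(-187.4) + (0.903717)(520.1) = 389.79 m.
1° of latitude spans 3600 × 30.87 = 111132 m; at latitude φ, 1° of longitude spans that × cos φ = 91709.7 m, so Δλ = 389.79 / 91709.7 × 3600 = 15.301″.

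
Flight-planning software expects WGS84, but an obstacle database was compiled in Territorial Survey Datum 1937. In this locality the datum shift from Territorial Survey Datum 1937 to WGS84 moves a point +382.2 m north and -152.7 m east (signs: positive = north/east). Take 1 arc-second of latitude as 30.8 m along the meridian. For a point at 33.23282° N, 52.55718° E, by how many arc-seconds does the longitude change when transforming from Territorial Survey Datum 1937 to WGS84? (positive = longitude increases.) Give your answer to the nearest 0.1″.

At latitude 33.23282°, cos φ = 0.836451.
1″ of longitude at this latitude = 30.80 × cos φ = 25.7627 m, so Δλ = -152.7 / 25.7627 = -5.927″.

Δλ = -5.9″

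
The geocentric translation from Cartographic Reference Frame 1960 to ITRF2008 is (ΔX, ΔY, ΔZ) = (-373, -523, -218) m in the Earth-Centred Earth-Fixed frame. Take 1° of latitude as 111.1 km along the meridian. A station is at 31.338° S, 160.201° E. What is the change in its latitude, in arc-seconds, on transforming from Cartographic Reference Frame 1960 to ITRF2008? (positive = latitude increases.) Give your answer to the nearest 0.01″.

Δφ = -3.10″

sin φ = -0.520086, cos φ = 0.854114, sin λ = 0.338721, cos λ = -0.940887.
North component: ΔN = −sin φ cos λ·ΔX − sin φ sin λ·ΔY + cos φ·ΔZ = −(-0.520086)(-0.940887)(-373) − (-0.520086)(0.338721)(-523) + (0.854114)(-218) = -95.81 m.
1° of latitude spans 111100 m, so Δφ = -95.81 / 111100 × 3600 = -3.104″.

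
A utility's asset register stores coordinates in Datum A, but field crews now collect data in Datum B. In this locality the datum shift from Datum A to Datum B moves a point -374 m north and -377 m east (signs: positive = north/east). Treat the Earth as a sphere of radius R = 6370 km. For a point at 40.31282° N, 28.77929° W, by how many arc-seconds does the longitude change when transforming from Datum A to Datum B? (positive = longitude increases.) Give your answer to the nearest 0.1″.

At latitude 40.31282°, cos φ = 0.762524.
One radian of longitude at latitude φ spans R cos φ, so Δλ = ΔE / (R cos φ) = -377.0 / (6370000 × 0.762524) = -7.7616e-05 rad = -16.009″.

Δλ = -16.0″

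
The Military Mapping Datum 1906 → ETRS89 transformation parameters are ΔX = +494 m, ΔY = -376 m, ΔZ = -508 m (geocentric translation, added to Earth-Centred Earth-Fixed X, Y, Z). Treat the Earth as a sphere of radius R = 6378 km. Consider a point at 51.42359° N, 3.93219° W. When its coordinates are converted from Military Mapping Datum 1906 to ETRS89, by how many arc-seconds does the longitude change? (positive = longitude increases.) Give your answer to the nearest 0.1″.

Δλ = -17.7″

sin φ = 0.781777, cos φ = 0.623558, sin λ = -0.068576, cos λ = 0.997646.
East component: ΔE = −sin λ·ΔX + cos λ·ΔY = −(-0.068576)(494) + (0.997646)(-376) = -341.24 m.
1° of latitude spans πR/180 = 111317 m; at latitude φ, 1° of longitude spans that × cos φ = 69412.6 m, so Δλ = -341.24 / 69412.6 × 3600 = -17.698″.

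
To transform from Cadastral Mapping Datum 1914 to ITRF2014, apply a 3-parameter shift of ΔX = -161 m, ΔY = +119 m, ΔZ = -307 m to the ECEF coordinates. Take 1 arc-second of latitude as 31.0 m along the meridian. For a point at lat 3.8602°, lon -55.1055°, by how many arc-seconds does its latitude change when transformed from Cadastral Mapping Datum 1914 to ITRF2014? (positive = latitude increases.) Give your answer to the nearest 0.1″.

sin φ = 0.067322, cos φ = 0.997731, sin λ = -0.820207, cos λ = 0.572067.
North component: ΔN = −sin φ cos λ·ΔX − sin φ sin λ·ΔY + cos φ·ΔZ = −(0.067322)(0.572067)(-161) − (0.067322)(-0.820207)(119) + (0.997731)(-307) = -293.53 m.
1° of latitude spans 3600 × 31.00 = 111600 m, so Δφ = -293.53 / 111600 × 3600 = -9.469″.

Δφ = -9.5″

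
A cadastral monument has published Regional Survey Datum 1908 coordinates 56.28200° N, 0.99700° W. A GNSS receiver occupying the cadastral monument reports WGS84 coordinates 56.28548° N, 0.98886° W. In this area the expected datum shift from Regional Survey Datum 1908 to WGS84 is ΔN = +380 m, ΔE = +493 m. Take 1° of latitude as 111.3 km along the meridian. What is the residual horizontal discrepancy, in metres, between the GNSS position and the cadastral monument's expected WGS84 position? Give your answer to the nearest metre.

12 m

Observed coordinate differences: Δφ = +0.00348°, Δλ = +0.00814°.
Converting to metres (1° lat = 111300 m, cos φ = 0.555106): observed ΔN = 387.3 m, observed ΔE = 502.9 m.
Subtracting the expected shift leaves a residual of 387.3 − (380) = 7.3 m north and 502.9 − (493) = 9.9 m east.
Residual distance = √(7.3² + 9.9²) = 12.3 m.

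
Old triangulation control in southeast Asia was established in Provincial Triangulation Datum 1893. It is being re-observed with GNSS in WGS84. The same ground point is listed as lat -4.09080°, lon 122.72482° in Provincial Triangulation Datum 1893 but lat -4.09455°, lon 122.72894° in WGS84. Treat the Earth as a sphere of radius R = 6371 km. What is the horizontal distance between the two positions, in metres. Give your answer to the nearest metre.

619 m

Δφ = -4.09455° − -4.09080° = -0.00375°; Δλ = 122.72894° − 122.72482° = +0.00412°.
1° along a meridian = πR/180 = 111195 m.
ΔN = Δφ × 111195 = -417.0 m; ΔE = Δλ × 111195 × cos(-4.09080°) = +0.00412 × 111195 × 0.997452 = 457.0 m.
Distance = √(ΔE² + ΔN²) = √(457.0² + (-417.0)²) = 618.6 m.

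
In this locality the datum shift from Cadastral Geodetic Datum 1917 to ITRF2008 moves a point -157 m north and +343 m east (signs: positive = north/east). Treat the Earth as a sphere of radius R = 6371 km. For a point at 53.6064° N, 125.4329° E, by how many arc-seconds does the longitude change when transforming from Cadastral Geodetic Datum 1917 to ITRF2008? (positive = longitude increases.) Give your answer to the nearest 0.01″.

At latitude 53.6064°, cos φ = 0.593329.
One radian of longitude at latitude φ spans R cos φ, so Δλ = ΔE / (R cos φ) = 343.0 / (6371000 × 0.593329) = 9.0738e-05 rad = 18.716″.

Δλ = 18.72″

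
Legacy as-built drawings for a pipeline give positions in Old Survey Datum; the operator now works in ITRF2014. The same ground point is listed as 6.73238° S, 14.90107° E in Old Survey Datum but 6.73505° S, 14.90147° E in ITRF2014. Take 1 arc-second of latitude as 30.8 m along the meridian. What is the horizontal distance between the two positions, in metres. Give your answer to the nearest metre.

Δφ = -6.73505° − -6.73238° = -0.00267°; Δλ = 14.90147° − 14.90107° = +0.00040°.
1° of latitude = 3600 × 30.80 = 110880 m.
ΔN = Δφ × 110880 = -296.0 m; ΔE = Δλ × 110880 × cos(-6.73238°) = +0.00040 × 110880 × 0.993105 = 44.0 m.
Distance = √(ΔE² + ΔN²) = √(44.0² + (-296.0)²) = 299.3 m.

299 m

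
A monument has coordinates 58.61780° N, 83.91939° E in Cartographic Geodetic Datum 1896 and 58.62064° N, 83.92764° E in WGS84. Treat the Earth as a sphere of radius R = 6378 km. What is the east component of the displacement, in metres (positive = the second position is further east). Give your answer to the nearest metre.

ΔE = 478 m

Δφ = 58.62064° − 58.61780° = +0.00284°; Δλ = 83.92764° − 83.91939° = +0.00825°.
1° along a meridian = πR/180 = 111317 m.
ΔN = Δφ × 111317 = 316.1 m; ΔE = Δλ × 111317 × cos(58.61780°) = +0.00825 × 111317 × 0.520744 = 478.2 m.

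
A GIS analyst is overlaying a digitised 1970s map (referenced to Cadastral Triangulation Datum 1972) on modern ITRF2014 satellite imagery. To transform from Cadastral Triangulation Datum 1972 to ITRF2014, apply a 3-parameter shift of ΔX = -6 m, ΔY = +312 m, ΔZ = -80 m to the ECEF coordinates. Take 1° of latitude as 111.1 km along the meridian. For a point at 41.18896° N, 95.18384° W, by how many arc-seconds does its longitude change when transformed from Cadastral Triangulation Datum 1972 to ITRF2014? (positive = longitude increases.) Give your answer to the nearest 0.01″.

sin φ = 0.658544, cos φ = 0.752542, sin λ = -0.995910, cos λ = -0.090352.
East component: ΔE = −sin λ·ΔX + cos λ·ΔY = −(-0.995910)(-6) + (-0.090352)(312) = -34.17 m.
1° of latitude spans 111100 m; at latitude φ, 1° of longitude spans that × cos φ = 83607.4 m, so Δλ = -34.17 / 83607.4 × 3600 = -1.471″.

Δλ = -1.47″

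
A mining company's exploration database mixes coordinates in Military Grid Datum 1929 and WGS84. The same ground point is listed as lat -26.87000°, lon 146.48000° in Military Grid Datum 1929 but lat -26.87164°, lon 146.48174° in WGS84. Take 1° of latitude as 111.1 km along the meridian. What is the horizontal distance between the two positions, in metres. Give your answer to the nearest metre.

Δφ = -26.87164° − -26.87000° = -0.00164°; Δλ = 146.48174° − 146.48000° = +0.00174°.
ΔN = Δφ × 111100 = -182.2 m; ΔE = Δλ × 111100 × cos(-26.87000°) = +0.00174 × 111100 × 0.892034 = 172.4 m.
Distance = √(ΔE² + ΔN²) = √(172.4² + (-182.2)²) = 250.9 m.

251 m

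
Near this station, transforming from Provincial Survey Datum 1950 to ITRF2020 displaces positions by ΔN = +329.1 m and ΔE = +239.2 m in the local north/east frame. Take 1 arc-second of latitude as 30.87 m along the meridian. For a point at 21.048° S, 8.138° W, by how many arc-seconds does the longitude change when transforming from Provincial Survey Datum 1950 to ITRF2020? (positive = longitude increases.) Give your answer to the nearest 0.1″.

At latitude -21.048°, cos φ = 0.933280.
1″ of longitude at this latitude = 30.87 × cos φ = 28.8103 m, so Δλ = 239.2 / 28.8103 = 8.303″.

Δλ = 8.3″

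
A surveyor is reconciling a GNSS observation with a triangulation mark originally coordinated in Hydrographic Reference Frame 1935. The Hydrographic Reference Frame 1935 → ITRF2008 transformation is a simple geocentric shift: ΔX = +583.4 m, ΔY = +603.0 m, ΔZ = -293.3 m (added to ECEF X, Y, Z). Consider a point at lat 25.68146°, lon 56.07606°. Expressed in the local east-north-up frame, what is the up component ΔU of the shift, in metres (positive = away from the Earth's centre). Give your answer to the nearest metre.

ΔU = 617 m

The local up (radial) axis is (cos φ cos λ, cos φ sin λ, sin φ), giving ΔU = 293.428 + 450.930 − 127.107 = 617.25 m.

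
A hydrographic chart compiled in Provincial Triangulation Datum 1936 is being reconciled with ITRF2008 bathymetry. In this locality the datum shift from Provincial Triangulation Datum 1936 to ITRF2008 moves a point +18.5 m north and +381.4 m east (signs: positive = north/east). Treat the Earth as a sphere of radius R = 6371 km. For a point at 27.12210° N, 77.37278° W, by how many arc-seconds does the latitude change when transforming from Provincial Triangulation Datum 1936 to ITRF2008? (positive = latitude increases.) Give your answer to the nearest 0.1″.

Δφ = 0.6″

On a sphere of radius R, 1 rad of latitude = R, so Δφ = ΔN / R = 18.5 / 6371000 = 2.9038e-06 rad = 0.599″.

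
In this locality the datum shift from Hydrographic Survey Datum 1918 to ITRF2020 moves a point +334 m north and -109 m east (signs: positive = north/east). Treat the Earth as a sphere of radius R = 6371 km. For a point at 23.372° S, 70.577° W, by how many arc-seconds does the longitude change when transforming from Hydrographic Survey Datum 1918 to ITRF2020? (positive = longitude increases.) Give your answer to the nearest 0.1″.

At latitude -23.372°, cos φ = 0.917949.
One radian of longitude at latitude φ spans R cos φ, so Δλ = ΔE / (R cos φ) = -109.0 / (6371000 × 0.917949) = -1.8638e-05 rad = -3.844″.

Δλ = -3.8″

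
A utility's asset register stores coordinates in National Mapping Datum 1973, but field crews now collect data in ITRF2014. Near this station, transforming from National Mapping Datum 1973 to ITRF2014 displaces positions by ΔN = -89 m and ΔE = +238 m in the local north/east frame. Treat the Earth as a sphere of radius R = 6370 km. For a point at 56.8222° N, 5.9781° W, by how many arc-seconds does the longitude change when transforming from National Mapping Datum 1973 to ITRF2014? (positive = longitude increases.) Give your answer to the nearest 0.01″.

At latitude 56.8222°, cos φ = 0.547239.
One radian of longitude at latitude φ spans R cos φ, so Δλ = ΔE / (R cos φ) = 238.0 / (6370000 × 0.547239) = 6.8275e-05 rad = 14.083″.

Δλ = 14.08″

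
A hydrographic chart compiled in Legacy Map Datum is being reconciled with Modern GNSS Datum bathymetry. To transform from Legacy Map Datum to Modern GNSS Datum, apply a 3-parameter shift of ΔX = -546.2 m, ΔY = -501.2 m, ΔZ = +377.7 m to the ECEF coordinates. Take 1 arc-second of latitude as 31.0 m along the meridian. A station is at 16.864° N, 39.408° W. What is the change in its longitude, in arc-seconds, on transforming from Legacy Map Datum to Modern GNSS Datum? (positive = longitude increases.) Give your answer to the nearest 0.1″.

Δλ = -24.7″

sin φ = 0.290101, cos φ = 0.956996, sin λ = -0.634838, cos λ = 0.772645.
East component: ΔE = −sin λ·ΔX + cos λ·ΔY = −(-0.634838)(-546.2) + (0.772645)(-501.2) = -734.00 m.
1° of latitude spans 3600 × 31.00 = 111600 m; at latitude φ, 1° of longitude spans that × cos φ = 106800.8 m, so Δλ = -734.00 / 106800.8 × 3600 = -24.741″.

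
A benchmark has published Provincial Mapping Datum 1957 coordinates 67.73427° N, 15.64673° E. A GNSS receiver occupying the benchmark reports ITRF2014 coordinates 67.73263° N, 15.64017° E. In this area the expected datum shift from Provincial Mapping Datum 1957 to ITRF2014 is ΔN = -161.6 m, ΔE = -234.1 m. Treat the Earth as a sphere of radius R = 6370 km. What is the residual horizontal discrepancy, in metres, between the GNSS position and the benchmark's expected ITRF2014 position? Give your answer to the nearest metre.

Observed coordinate differences: Δφ = -0.00164°, Δλ = -0.00656°.
Converting to metres (1° lat = 111177 m, cos φ = 0.378903): observed ΔN = -182.3 m, observed ΔE = -276.3 m.
Subtracting the expected shift leaves a residual of -182.3 − (-161.6) = -20.7 m north and -276.3 − (-234.1) = -42.2 m east.
Residual distance = √((-20.7)² + (-42.2)²) = 47.1 m.

47 m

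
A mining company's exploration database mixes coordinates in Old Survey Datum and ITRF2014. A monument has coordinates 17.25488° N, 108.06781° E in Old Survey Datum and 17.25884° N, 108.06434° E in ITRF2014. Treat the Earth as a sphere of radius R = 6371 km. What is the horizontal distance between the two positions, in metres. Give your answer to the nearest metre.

574 m

Δφ = 17.25884° − 17.25488° = +0.00396°; Δλ = 108.06434° − 108.06781° = -0.00347°.
1° along a meridian = πR/180 = 111195 m.
ΔN = Δφ × 111195 = 440.3 m; ΔE = Δλ × 111195 × cos(17.25488°) = -0.00347 × 111195 × 0.954995 = -368.5 m.
Distance = √(ΔE² + ΔN²) = √((-368.5)² + 440.3²) = 574.2 m.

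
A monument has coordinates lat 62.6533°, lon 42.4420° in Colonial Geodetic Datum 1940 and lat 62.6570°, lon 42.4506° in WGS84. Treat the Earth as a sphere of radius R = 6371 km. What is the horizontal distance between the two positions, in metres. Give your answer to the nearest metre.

602 m

Δφ = 62.6570° − 62.6533° = +0.0037°; Δλ = 42.4506° − 42.4420° = +0.0086°.
1° along a meridian = πR/180 = 111195 m.
ΔN = Δφ × 111195 = 411.4 m; ΔE = Δλ × 111195 × cos(62.6533°) = +0.0086 × 111195 × 0.459374 = 439.3 m.
Distance = √(ΔE² + ΔN²) = √(439.3² + 411.4²) = 601.9 m.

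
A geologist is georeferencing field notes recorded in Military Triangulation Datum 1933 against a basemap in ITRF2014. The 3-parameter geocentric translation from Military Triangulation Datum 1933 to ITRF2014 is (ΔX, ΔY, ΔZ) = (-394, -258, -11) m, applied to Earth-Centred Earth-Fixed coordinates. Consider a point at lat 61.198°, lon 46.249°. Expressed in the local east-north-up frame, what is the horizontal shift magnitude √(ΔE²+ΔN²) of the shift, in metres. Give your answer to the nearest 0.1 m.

410.7 m

The local east axis at (φ, λ) is (−sin λ, cos λ, 0), so ΔE = −sin(46.249°)·(-394) + cos(46.249°)·(-258) = 106.19 m.
The local north axis is (−sin φ cos λ, −sin φ sin λ, cos φ), giving ΔN = 238.755 + 163.311 − 5.300 = 396.77 m.
Horizontal magnitude = √(ΔE² + ΔN²) = √(106.19² + 396.77²) = 410.73 m.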